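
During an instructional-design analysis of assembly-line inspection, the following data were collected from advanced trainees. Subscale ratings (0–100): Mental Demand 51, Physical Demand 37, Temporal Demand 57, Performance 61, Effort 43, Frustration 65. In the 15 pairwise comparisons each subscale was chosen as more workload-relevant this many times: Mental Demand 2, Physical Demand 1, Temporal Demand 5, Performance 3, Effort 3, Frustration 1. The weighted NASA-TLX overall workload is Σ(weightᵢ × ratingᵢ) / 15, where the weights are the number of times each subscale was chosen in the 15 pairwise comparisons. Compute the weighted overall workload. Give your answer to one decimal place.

53.4

The tallies are the weights (they sum to 15).
Weighted sum = 2·51 + 1·37 + 5·57 + 3·61 + 3·43 + 1·65
            = 102 + 37 + 285 + 183 + 129 + 65 = 801.
Overall workload = 801 / 15 = 53.4000 ≈ 53.4.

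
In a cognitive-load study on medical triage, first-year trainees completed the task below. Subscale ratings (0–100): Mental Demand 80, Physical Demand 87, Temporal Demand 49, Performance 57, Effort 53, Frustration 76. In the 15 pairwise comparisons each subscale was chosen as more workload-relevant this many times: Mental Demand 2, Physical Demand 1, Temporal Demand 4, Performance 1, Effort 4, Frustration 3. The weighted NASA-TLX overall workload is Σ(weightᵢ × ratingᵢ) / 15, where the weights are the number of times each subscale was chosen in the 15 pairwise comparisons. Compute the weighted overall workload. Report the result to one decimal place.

The tallies are the weights (they sum to 15).
Weighted sum = 2·80 + 1·87 + 4·49 + 1·57 + 4·53 + 3·76
            = 160 + 87 + 196 + 57 + 212 + 228 = 940.
Overall workload = 940 / 15 = 62.6667 ≈ 62.7.

62.7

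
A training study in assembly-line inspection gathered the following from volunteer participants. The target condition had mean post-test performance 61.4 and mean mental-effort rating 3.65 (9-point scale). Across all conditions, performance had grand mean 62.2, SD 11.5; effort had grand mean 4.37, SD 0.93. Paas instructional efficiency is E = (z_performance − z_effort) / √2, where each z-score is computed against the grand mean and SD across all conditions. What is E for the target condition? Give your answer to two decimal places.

z_performance = (61.4 − 62.2) / 11.5 = -0.8000 / 11.5 = -0.0696.
z_effort = (3.65 − 4.37) / 0.93 = -0.7200 / 0.93 = -0.7742.
z_P − z_E = -0.0696 − (-0.7742) = 0.7046.
E = 0.7046 / √2 = 0.7046 / 1.41421 = 0.4982 ≈ 0.50.

0.50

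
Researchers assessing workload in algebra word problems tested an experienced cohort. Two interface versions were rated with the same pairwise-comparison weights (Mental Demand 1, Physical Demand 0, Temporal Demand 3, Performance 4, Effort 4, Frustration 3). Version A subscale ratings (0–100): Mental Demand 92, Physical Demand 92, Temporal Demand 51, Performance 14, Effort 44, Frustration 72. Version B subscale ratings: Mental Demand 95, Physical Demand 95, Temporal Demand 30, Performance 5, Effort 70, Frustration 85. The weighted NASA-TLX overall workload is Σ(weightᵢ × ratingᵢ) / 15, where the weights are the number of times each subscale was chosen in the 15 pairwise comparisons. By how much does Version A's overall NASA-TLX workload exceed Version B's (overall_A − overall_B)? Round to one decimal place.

-3.1

Version A weighted sum = 1·92 + 0·92 + 3·51 + 4·14 + 4·44 + 3·72 = 92 + 0 + 153 + 56 + 176 + 216 = 693; overall_A = 693/15 = 46.2000.
Version B weighted sum = 1·95 + 0·95 + 3·30 + 4·5 + 4·70 + 3·85 = 95 + 0 + 90 + 20 + 280 + 255 = 740; overall_B = 740/15 = 49.3333.
Difference = 46.2000 − 49.3333 = -3.1333 ≈ -3.1.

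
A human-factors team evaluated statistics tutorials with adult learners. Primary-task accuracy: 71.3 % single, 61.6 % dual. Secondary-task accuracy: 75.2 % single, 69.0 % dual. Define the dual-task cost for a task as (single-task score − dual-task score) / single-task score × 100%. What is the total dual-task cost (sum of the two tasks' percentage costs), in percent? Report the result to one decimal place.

21.8

Primary cost = (71.3 − 61.6) / 71.3 × 100% = 13.6045%.
Secondary cost = (75.2 − 69.0) / 75.2 × 100% = 8.2447%.
Total = 13.6045% + 8.2447% = 21.8492% ≈ 21.8%.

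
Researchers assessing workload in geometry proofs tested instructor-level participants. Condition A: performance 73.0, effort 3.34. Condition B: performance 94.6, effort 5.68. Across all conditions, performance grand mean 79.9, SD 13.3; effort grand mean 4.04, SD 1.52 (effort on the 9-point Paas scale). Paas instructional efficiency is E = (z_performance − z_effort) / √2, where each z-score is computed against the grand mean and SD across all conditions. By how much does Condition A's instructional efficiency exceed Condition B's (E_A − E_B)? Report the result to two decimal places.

Condition A: z_P = (73.0 − 79.9)/13.3 = -0.5188; z_E = (3.34 − 4.04)/1.52 = -0.4605; E_A = (-0.5188 − (-0.4605))/√2 = -0.0412.
Condition B: z_P = (94.6 − 79.9)/13.3 = 1.1053; z_E = (5.68 − 4.04)/1.52 = 1.0789; E_B = (1.1053 − 1.0789)/√2 = 0.0187.
E_A − E_B = -0.0412 − 0.0187 = -0.0599 ≈ -0.06.

-0.06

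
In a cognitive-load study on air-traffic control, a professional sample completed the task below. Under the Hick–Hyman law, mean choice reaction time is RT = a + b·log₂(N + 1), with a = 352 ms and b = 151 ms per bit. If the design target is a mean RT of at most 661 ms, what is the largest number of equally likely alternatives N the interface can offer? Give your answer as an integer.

3

Set 352 + 151·log₂(N + 1) ≤ 661.
log₂(N + 1) ≤ (661 − 352) / 151 = 2.0464.
N + 1 ≤ 2^2.0464 = 4.1307.
N ≤ 3.1307, so the largest integer N is 3.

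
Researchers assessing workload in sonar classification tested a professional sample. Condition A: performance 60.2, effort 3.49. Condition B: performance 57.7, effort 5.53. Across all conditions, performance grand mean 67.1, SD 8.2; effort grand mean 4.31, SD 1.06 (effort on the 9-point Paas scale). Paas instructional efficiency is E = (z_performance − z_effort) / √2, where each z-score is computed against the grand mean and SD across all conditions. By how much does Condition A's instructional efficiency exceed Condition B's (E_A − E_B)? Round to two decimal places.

Condition A: z_P = (60.2 − 67.1)/8.2 = -0.8415; z_E = (3.49 − 4.31)/1.06 = -0.7736; E_A = (-0.8415 − (-0.7736))/√2 = -0.0480.
Condition B: z_P = (57.7 − 67.1)/8.2 = -1.1463; z_E = (5.53 − 4.31)/1.06 = 1.1509; E_B = (-1.1463 − 1.1509)/√2 = -1.6244.
E_A − E_B = -0.0480 − (-1.6244) = 1.5764 ≈ 1.58.

1.58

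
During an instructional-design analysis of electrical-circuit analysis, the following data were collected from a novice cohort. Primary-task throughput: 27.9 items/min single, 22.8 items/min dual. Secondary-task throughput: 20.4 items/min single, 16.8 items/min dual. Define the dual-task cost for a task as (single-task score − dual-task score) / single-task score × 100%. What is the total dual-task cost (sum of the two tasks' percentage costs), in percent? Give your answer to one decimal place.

35.9

Primary cost = (27.9 − 22.8) / 27.9 × 100% = 18.2796%.
Secondary cost = (20.4 − 16.8) / 20.4 × 100% = 17.6471%.
Total = 18.2796% + 17.6471% = 35.9267% ≈ 35.9%.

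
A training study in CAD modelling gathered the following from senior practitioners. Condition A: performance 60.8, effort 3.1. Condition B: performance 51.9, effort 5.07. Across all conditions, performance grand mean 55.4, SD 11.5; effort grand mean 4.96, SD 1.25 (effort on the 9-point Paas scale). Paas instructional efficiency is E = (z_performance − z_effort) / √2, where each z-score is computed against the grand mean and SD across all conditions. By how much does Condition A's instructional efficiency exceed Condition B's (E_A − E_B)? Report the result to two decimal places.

1.66

Condition A: z_P = (60.8 − 55.4)/11.5 = 0.4696; z_E = (3.1 − 4.96)/1.25 = -1.4880; E_A = (0.4696 − (-1.4880))/√2 = 1.3842.
Condition B: z_P = (51.9 − 55.4)/11.5 = -0.3043; z_E = (5.07 − 4.96)/1.25 = 0.0880; E_B = (-0.3043 − 0.0880)/√2 = -0.2774.
E_A − E_B = 1.3842 − (-0.2774) = 1.6616 ≈ 1.66.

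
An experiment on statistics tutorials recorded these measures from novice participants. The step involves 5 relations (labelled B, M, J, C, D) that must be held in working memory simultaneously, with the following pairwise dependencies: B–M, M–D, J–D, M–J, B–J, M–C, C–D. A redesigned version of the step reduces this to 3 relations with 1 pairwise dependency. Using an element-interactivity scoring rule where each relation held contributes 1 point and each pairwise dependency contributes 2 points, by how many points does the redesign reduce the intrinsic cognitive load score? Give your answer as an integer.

Original: 5 × 1 + 7 × 2 = 5 + 14 = 19.
Redesigned: 3 × 1 + 1 × 2 = 3 + 2 = 5.
Reduction = 19 − 5 = 14.

14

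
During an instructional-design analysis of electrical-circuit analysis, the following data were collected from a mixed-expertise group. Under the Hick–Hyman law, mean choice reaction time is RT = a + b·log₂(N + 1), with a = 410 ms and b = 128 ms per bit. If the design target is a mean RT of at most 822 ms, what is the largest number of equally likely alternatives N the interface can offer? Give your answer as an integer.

Set 410 + 128·log₂(N + 1) ≤ 822.
log₂(N + 1) ≤ (822 − 410) / 128 = 3.2188.
N + 1 ≤ 2^3.2188 = 9.3101.
N ≤ 8.3101, so the largest integer N is 8.

8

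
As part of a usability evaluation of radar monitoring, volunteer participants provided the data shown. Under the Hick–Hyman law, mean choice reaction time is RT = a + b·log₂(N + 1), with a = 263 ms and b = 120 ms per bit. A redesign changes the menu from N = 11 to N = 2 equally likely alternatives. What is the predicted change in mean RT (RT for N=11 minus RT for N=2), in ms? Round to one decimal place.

240.0

RT(11) = 263 + 120·log₂(12) = 263 + 120·3.5850 = 693.2000 ms.
RT(2) = 263 + 120·log₂(3) = 263 + 120·1.5850 = 453.2000 ms.
Difference = 693.2000 − 453.2000 = 240.0000 ≈ 240.0 ms.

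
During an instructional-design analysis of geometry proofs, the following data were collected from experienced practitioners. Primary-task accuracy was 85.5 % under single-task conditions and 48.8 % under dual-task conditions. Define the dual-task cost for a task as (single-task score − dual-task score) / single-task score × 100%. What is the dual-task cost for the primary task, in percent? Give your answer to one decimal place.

42.9

Cost = (85.5 − 48.8) / 85.5 × 100%
     = 36.7000 / 85.5 × 100% = 42.9240%.
≈ 42.9%.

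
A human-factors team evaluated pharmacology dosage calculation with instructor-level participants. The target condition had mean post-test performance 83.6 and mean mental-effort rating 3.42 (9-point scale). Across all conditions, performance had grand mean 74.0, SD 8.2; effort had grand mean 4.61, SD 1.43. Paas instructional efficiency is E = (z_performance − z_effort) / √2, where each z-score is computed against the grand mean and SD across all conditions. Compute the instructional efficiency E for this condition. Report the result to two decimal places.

1.42

z_performance = (83.6 − 74.0) / 8.2 = 9.6000 / 8.2 = 1.1707.
z_effort = (3.42 − 4.61) / 1.43 = -1.1900 / 1.43 = -0.8322.
z_P − z_E = 1.1707 − (-0.8322) = 2.0029.
E = 2.0029 / √2 = 2.0029 / 1.41421 = 1.4163 ≈ 1.42.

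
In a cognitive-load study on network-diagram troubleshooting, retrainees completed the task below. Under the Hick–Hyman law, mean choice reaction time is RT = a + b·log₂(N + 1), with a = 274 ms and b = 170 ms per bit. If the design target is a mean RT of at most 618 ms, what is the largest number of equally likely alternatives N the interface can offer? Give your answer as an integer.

3

Set 274 + 170·log₂(N + 1) ≤ 618.
log₂(N + 1) ≤ (618 − 274) / 170 = 2.0235.
N + 1 ≤ 2^2.0235 = 4.0657.
N ≤ 3.0657, so the largest integer N is 3.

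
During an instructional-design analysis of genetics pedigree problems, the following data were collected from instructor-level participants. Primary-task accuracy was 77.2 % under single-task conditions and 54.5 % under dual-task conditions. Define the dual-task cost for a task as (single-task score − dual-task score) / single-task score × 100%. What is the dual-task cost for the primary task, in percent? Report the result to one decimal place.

29.4

Cost = (77.2 − 54.5) / 77.2 × 100%
     = 22.7000 / 77.2 × 100% = 29.4041%.
≈ 29.4%.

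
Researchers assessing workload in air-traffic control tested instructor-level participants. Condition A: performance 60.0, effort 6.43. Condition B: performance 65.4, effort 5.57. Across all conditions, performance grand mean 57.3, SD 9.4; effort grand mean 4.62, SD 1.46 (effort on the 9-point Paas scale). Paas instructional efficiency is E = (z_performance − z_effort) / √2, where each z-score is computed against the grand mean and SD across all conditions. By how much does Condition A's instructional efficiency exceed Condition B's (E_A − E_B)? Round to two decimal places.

-0.82

Condition A: z_P = (60.0 − 57.3)/9.4 = 0.2872; z_E = (6.43 − 4.62)/1.46 = 1.2397; E_A = (0.2872 − 1.2397)/√2 = -0.6735.
Condition B: z_P = (65.4 − 57.3)/9.4 = 0.8617; z_E = (5.57 − 4.62)/1.46 = 0.6507; E_B = (0.8617 − 0.6507)/√2 = 0.1492.
E_A − E_B = -0.6735 − 0.1492 = -0.8227 ≈ -0.82.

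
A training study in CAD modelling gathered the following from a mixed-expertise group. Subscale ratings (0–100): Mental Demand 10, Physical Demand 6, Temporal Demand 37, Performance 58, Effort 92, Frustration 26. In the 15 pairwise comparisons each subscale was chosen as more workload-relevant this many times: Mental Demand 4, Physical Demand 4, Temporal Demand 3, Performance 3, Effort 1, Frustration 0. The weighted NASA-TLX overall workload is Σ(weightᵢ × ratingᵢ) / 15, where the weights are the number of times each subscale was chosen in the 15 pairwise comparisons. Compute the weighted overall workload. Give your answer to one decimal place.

The tallies are the weights (they sum to 15).
Weighted sum = 4·10 + 4·6 + 3·37 + 3·58 + 1·92 + 0·26
            = 40 + 24 + 111 + 174 + 92 + 0 = 441.
Overall workload = 441 / 15 = 29.4000 ≈ 29.4.

29.4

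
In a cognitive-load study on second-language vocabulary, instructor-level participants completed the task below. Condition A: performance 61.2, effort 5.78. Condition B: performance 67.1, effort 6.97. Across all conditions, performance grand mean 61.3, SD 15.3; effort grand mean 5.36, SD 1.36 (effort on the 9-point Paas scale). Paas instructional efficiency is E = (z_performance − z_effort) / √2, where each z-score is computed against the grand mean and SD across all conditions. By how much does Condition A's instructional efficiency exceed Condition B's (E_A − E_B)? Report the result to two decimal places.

0.35

Condition A: z_P = (61.2 − 61.3)/15.3 = -0.0065; z_E = (5.78 − 5.36)/1.36 = 0.3088; E_A = (-0.0065 − 0.3088)/√2 = -0.2230.
Condition B: z_P = (67.1 − 61.3)/15.3 = 0.3791; z_E = (6.97 − 5.36)/1.36 = 1.1838; E_B = (0.3791 − 1.1838)/√2 = -0.5690.
E_A − E_B = -0.2230 − (-0.5690) = 0.3460 ≈ 0.35.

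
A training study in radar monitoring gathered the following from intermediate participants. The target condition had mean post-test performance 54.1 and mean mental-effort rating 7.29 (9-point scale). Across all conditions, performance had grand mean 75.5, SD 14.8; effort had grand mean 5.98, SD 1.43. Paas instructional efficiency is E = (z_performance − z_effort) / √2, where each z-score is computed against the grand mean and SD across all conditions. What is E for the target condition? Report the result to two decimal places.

-1.67

z_performance = (54.1 − 75.5) / 14.8 = -21.4000 / 14.8 = -1.4459.
z_effort = (7.29 − 5.98) / 1.43 = 1.3100 / 1.43 = 0.9161.
z_P − z_E = -1.4459 − 0.9161 = -2.3620.
E = -2.3620 / √2 = -2.3620 / 1.41421 = -1.6702 ≈ -1.67.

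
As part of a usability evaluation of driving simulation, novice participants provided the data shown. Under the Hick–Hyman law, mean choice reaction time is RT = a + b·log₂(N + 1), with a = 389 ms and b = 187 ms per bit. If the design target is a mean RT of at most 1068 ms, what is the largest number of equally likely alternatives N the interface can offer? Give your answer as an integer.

11

Set 389 + 187·log₂(N + 1) ≤ 1068.
log₂(N + 1) ≤ (1068 − 389) / 187 = 3.6310.
N + 1 ≤ 2^3.6310 = 12.3891.
N ≤ 11.3891, so the largest integer N is 11.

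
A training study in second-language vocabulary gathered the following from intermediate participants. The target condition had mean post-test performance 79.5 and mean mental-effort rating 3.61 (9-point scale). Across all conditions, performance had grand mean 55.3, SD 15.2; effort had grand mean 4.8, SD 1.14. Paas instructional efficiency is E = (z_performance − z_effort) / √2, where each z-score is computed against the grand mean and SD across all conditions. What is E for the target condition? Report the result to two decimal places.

z_performance = (79.5 − 55.3) / 15.2 = 24.2000 / 15.2 = 1.5921.
z_effort = (3.61 − 4.8) / 1.14 = -1.1900 / 1.14 = -1.0439.
z_P − z_E = 1.5921 − (-1.0439) = 2.6360.
E = 2.6360 / √2 = 2.6360 / 1.41421 = 1.8639 ≈ 1.86.

1.86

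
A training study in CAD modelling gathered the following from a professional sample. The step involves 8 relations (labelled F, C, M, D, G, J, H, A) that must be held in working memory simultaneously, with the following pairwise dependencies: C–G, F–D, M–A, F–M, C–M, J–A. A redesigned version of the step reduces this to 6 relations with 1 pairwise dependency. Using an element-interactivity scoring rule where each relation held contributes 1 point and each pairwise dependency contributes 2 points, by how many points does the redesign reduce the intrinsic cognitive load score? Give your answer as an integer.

12

Original: 8 × 1 + 6 × 2 = 8 + 12 = 20.
Redesigned: 6 × 1 + 1 × 2 = 6 + 2 = 8.
Reduction = 20 − 8 = 12.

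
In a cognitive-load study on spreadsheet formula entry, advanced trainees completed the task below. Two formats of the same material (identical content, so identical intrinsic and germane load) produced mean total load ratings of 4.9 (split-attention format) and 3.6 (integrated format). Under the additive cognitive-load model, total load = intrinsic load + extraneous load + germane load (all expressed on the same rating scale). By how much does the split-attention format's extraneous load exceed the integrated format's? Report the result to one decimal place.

1.3

Intrinsic and germane load are equal across formats, so the difference in total load equals the difference in extraneous load.
Extraneous-load difference = 4.9 − 3.6 = 1.3.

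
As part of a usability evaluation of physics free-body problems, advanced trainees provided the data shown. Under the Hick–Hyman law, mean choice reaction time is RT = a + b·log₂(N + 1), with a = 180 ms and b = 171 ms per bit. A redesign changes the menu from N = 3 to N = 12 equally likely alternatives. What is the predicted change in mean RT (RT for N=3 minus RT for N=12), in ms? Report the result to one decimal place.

RT(3) = 180 + 171·log₂(4) = 180 + 171·2.0000 = 522.0000 ms.
RT(12) = 180 + 171·log₂(13) = 180 + 171·3.7004 = 812.7684 ms.
Difference = 522.0000 − 812.7684 = -290.7684 ≈ -290.8 ms.

-290.8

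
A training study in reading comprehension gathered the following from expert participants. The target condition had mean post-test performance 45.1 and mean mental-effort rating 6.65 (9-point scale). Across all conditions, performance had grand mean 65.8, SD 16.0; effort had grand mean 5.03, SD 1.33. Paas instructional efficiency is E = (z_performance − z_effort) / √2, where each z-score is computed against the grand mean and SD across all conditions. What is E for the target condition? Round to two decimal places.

-1.78

z_performance = (45.1 − 65.8) / 16.0 = -20.7000 / 16.0 = -1.2937.
z_effort = (6.65 − 5.03) / 1.33 = 1.6200 / 1.33 = 1.2180.
z_P − z_E = -1.2937 − 1.2180 = -2.5117.
E = -2.5117 / √2 = -2.5117 / 1.41421 = -1.7760 ≈ -1.78.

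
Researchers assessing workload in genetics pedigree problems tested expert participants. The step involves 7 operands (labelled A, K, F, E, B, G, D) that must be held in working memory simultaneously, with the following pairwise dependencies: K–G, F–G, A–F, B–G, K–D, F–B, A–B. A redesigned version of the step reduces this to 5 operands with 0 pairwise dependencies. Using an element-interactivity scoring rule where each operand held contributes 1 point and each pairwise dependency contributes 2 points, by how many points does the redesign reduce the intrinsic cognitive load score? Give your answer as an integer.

16

Original: 7 × 1 + 7 × 2 = 7 + 14 = 21.
Redesigned: 5 × 1 + 0 × 2 = 5 + 0 = 5.
Reduction = 21 − 5 = 16.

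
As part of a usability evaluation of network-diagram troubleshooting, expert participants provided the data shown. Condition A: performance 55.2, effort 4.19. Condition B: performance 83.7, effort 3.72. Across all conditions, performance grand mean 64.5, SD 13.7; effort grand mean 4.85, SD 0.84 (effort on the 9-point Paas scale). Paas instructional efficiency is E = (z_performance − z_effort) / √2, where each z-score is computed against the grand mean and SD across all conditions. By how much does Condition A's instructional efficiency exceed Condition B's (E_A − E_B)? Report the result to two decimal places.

-1.87

Condition A: z_P = (55.2 − 64.5)/13.7 = -0.6788; z_E = (4.19 − 4.85)/0.84 = -0.7857; E_A = (-0.6788 − (-0.7857))/√2 = 0.0756.
Condition B: z_P = (83.7 − 64.5)/13.7 = 1.4015; z_E = (3.72 − 4.85)/0.84 = -1.3452; E_B = (1.4015 − (-1.3452))/√2 = 1.9422.
E_A − E_B = 0.0756 − 1.9422 = -1.8666 ≈ -1.87.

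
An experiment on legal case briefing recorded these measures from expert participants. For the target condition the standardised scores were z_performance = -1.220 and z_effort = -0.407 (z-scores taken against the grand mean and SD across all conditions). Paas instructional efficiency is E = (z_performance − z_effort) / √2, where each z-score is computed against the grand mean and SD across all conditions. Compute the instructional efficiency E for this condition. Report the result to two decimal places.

z_P − z_E = -1.220 − (-0.407) = -0.8130.
E = -0.8130 / √2 = -0.8130 / 1.41421 = -0.5749 ≈ -0.57.

-0.57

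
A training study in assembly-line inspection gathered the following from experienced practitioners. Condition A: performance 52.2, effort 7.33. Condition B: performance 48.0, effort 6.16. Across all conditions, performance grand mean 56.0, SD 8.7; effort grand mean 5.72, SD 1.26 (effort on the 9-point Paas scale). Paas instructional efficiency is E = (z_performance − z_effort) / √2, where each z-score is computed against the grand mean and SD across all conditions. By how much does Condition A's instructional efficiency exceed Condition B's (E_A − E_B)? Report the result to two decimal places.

Condition A: z_P = (52.2 − 56.0)/8.7 = -0.4368; z_E = (7.33 − 5.72)/1.26 = 1.2778; E_A = (-0.4368 − 1.2778)/√2 = -1.2124.
Condition B: z_P = (48.0 − 56.0)/8.7 = -0.9195; z_E = (6.16 − 5.72)/1.26 = 0.3492; E_B = (-0.9195 − 0.3492)/√2 = -0.8971.
E_A − E_B = -1.2124 − (-0.8971) = -0.3153 ≈ -0.32.

-0.32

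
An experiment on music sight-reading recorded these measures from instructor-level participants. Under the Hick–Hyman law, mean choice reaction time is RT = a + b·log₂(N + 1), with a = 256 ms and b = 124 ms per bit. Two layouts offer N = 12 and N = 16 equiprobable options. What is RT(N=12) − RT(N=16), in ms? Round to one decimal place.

RT(12) = 256 + 124·log₂(13) = 256 + 124·3.7004 = 714.8496 ms.
RT(16) = 256 + 124·log₂(17) = 256 + 124·4.0875 = 762.8500 ms.
Difference = 714.8496 − 762.8500 = -48.0004 ≈ -48.0 ms.

-48.0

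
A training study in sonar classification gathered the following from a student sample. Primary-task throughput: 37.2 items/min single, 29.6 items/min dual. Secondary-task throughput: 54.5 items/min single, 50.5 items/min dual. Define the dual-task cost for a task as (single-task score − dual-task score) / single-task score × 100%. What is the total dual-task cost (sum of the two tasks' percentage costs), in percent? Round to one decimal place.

Primary cost = (37.2 − 29.6) / 37.2 × 100% = 20.4301%.
Secondary cost = (54.5 − 50.5) / 54.5 × 100% = 7.3394%.
Total = 20.4301% + 7.3394% = 27.7695% ≈ 27.8%.

27.8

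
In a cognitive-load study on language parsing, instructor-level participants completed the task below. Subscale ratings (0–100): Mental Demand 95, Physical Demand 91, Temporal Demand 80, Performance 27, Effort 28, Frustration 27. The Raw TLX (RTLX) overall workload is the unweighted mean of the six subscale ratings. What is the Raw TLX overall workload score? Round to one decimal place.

Sum of ratings = 95 + 91 + 80 + 27 + 28 + 27 = 348.
RTLX = 348 / 6 = 58.0000 ≈ 58.0.

58.0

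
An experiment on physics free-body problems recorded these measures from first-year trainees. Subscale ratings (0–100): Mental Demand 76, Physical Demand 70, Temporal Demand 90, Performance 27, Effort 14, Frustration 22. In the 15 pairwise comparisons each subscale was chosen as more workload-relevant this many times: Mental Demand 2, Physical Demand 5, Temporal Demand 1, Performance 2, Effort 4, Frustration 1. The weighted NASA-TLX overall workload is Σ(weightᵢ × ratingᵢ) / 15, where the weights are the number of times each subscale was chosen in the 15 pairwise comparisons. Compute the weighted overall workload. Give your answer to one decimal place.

The tallies are the weights (they sum to 15).
Weighted sum = 2·76 + 5·70 + 1·90 + 2·27 + 4·14 + 1·22
            = 152 + 350 + 90 + 54 + 56 + 22 = 724.
Overall workload = 724 / 15 = 48.2667 ≈ 48.3.

48.3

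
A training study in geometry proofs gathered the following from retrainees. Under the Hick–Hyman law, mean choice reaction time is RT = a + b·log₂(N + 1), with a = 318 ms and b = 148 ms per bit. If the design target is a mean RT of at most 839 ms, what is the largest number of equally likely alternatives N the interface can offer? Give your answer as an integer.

Set 318 + 148·log₂(N + 1) ≤ 839.
log₂(N + 1) ≤ (839 − 318) / 148 = 3.5203.
N + 1 ≤ 2^3.5203 = 11.4740.
N ≤ 10.4740, so the largest integer N is 10.

10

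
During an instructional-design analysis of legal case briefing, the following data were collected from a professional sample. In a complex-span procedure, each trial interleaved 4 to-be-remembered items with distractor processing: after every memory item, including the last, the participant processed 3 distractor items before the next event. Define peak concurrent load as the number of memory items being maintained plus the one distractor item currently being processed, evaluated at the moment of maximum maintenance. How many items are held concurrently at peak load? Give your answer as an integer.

5

Maintenance is greatest during the distractor(s) after memory item 4: all 4 memory items are being held.
One distractor item is concurrently being processed.
Peak concurrent load = 4 + 1 = 5 items.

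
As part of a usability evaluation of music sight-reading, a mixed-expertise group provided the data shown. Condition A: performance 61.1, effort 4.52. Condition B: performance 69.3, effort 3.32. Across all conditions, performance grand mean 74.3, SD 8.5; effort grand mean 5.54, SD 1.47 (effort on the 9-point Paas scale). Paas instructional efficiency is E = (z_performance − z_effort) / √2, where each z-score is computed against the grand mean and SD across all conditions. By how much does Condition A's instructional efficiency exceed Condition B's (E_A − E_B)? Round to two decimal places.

-1.26

Condition A: z_P = (61.1 − 74.3)/8.5 = -1.5529; z_E = (4.52 − 5.54)/1.47 = -0.6939; E_A = (-1.5529 − (-0.6939))/√2 = -0.6074.
Condition B: z_P = (69.3 − 74.3)/8.5 = -0.5882; z_E = (3.32 − 5.54)/1.47 = -1.5102; E_B = (-0.5882 − (-1.5102))/√2 = 0.6520.
E_A − E_B = -0.6074 − 0.6520 = -1.2594 ≈ -1.26.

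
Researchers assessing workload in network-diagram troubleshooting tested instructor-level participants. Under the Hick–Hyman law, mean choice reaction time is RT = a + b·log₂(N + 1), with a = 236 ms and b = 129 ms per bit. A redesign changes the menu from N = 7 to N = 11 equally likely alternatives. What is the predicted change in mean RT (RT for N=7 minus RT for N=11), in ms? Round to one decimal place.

-75.5

RT(7) = 236 + 129·log₂(8) = 236 + 129·3.0000 = 623.0000 ms.
RT(11) = 236 + 129·log₂(12) = 236 + 129·3.5850 = 698.4650 ms.
Difference = 623.0000 − 698.4650 = -75.4650 ≈ -75.5 ms.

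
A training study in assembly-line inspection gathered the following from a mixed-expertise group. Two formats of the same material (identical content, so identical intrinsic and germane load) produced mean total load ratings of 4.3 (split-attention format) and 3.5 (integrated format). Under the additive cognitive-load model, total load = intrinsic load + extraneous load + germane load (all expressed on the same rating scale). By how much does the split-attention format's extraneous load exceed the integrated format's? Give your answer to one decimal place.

Intrinsic and germane load are equal across formats, so the difference in total load equals the difference in extraneous load.
Extraneous-load difference = 4.3 − 3.5 = 0.8.

0.8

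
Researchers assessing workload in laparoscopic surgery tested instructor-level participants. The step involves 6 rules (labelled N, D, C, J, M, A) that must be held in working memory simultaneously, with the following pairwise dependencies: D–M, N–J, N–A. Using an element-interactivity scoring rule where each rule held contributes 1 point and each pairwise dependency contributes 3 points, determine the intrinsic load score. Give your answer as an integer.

15

Count of rules held simultaneously: 6.
Count of pairwise dependencies listed: 3.
Element contribution: 6 × 1 = 6.
Interaction contribution: 3 × 3 = 9.
Intrinsic load = 6 + 9 = 15.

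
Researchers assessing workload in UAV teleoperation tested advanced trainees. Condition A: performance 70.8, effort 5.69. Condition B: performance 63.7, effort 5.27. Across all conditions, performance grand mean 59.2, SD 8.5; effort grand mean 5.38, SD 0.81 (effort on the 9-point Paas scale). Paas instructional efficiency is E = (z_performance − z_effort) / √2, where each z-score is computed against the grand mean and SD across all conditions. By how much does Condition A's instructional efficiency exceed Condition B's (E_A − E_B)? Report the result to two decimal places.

0.22

Condition A: z_P = (70.8 − 59.2)/8.5 = 1.3647; z_E = (5.69 − 5.38)/0.81 = 0.3827; E_A = (1.3647 − 0.3827)/√2 = 0.6944.
Condition B: z_P = (63.7 − 59.2)/8.5 = 0.5294; z_E = (5.27 − 5.38)/0.81 = -0.1358; E_B = (0.5294 − (-0.1358))/√2 = 0.4704.
E_A − E_B = 0.6944 − 0.4704 = 0.2240 ≈ 0.22.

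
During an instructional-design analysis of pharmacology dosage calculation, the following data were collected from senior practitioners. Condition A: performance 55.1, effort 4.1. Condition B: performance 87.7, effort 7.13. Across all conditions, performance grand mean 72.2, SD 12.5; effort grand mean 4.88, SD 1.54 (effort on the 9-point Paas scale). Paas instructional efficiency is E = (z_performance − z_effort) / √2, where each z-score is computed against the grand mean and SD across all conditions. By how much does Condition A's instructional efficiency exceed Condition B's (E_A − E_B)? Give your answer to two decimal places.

-0.45

Condition A: z_P = (55.1 − 72.2)/12.5 = -1.3680; z_E = (4.1 − 4.88)/1.54 = -0.5065; E_A = (-1.3680 − (-0.5065))/√2 = -0.6092.
Condition B: z_P = (87.7 − 72.2)/12.5 = 1.2400; z_E = (7.13 − 4.88)/1.54 = 1.4610; E_B = (1.2400 − 1.4610)/√2 = -0.1563.
E_A − E_B = -0.6092 − (-0.1563) = -0.4529 ≈ -0.45.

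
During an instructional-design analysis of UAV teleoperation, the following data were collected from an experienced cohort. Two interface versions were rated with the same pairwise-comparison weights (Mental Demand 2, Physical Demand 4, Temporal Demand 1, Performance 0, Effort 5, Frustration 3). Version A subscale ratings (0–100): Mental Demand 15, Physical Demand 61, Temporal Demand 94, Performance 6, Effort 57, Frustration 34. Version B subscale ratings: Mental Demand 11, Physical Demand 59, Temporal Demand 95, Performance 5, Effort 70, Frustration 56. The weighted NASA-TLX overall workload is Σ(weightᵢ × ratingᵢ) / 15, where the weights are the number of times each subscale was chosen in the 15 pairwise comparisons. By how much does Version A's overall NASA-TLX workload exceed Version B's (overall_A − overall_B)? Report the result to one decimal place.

-7.7

Version A weighted sum = 2·15 + 4·61 + 1·94 + 0·6 + 5·57 + 3·34 = 30 + 244 + 94 + 0 + 285 + 102 = 755; overall_A = 755/15 = 50.3333.
Version B weighted sum = 2·11 + 4·59 + 1·95 + 0·5 + 5·70 + 3·56 = 22 + 236 + 95 + 0 + 350 + 168 = 871; overall_B = 871/15 = 58.0667.
Difference = 50.3333 − 58.0667 = -7.7334 ≈ -7.7.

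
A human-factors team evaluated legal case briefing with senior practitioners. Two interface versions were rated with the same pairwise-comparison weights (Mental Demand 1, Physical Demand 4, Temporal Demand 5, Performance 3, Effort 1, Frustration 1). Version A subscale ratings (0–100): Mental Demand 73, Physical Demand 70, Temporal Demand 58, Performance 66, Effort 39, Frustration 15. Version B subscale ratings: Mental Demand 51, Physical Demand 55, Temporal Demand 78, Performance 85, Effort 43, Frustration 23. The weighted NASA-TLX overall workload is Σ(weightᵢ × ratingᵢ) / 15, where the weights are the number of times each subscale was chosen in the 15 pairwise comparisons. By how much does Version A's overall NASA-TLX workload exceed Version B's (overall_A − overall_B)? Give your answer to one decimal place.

-5.8

Version A weighted sum = 1·73 + 4·70 + 5·58 + 3·66 + 1·39 + 1·15 = 73 + 280 + 290 + 198 + 39 + 15 = 895; overall_A = 895/15 = 59.6667.
Version B weighted sum = 1·51 + 4·55 + 5·78 + 3·85 + 1·43 + 1·23 = 51 + 220 + 390 + 255 + 43 + 23 = 982; overall_B = 982/15 = 65.4667.
Difference = 59.6667 − 65.4667 = -5.8000 ≈ -5.8.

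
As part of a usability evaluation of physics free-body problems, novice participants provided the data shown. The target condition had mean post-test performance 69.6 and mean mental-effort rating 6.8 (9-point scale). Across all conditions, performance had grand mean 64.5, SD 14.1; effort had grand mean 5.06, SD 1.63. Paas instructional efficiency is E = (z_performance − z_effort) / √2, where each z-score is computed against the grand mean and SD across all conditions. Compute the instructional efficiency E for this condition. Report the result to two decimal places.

-0.50

z_performance = (69.6 − 64.5) / 14.1 = 5.1000 / 14.1 = 0.3617.
z_effort = (6.8 − 5.06) / 1.63 = 1.7400 / 1.63 = 1.0675.
z_P − z_E = 0.3617 − 1.0675 = -0.7058.
E = -0.7058 / √2 = -0.7058 / 1.41421 = -0.4991 ≈ -0.50.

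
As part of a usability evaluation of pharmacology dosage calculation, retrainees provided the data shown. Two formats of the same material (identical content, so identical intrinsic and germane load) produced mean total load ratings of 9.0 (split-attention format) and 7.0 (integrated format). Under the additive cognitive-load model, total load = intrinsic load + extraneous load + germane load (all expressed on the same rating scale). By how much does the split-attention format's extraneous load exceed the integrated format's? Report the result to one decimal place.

Intrinsic and germane load are equal across formats, so the difference in total load equals the difference in extraneous load.
Extraneous-load difference = 9.0 − 7.0 = 2.0.

2.0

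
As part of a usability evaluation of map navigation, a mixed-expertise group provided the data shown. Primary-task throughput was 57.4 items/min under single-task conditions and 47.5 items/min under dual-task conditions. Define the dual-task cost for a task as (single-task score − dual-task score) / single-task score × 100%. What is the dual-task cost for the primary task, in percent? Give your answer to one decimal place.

17.2

Cost = (57.4 − 47.5) / 57.4 × 100%
     = 9.9000 / 57.4 × 100% = 17.2474%.
≈ 17.2%.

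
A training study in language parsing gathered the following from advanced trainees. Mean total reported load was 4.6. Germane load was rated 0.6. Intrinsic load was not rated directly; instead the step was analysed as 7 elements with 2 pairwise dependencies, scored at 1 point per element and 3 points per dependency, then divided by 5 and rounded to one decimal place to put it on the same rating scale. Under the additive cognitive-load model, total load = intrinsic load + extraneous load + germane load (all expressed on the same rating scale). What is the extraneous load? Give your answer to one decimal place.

Intrinsic (element-interactivity): (7 × 1 + 2 × 3) / 5 = 13 / 5 = 2.6000 → 2.6.
extraneous load = total − intrinsic − germane
             = 4.6 − 2.6 − 0.6 = 1.4.

1.4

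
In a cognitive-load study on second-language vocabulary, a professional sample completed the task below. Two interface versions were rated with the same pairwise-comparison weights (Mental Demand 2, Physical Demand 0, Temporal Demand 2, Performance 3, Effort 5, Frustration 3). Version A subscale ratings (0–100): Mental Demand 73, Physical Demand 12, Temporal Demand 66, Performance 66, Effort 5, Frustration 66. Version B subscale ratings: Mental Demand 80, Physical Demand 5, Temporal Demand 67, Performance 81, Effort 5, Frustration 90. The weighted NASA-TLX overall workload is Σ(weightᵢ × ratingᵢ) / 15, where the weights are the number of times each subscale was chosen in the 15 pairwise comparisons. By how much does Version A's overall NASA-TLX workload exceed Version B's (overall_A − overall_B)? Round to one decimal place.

-8.9

Version A weighted sum = 2·73 + 0·12 + 2·66 + 3·66 + 5·5 + 3·66 = 146 + 0 + 132 + 198 + 25 + 198 = 699; overall_A = 699/15 = 46.6000.
Version B weighted sum = 2·80 + 0·5 + 2·67 + 3·81 + 5·5 + 3·90 = 160 + 0 + 134 + 243 + 25 + 270 = 832; overall_B = 832/15 = 55.4667.
Difference = 46.6000 − 55.4667 = -8.8667 ≈ -8.9.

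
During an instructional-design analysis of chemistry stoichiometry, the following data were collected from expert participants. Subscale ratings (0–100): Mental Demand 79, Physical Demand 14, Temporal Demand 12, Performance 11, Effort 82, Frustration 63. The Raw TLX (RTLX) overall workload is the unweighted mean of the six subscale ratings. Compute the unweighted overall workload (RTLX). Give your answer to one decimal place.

Sum of ratings = 79 + 14 + 12 + 11 + 82 + 63 = 261.
RTLX = 261 / 6 = 43.5000 ≈ 43.5.

43.5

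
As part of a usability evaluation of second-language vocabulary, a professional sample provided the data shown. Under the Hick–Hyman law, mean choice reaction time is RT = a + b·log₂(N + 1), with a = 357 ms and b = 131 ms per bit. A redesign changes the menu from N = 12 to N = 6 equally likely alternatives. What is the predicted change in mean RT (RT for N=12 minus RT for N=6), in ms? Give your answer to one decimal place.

117.0

RT(12) = 357 + 131·log₂(13) = 357 + 131·3.7004 = 841.7524 ms.
RT(6) = 357 + 131·log₂(7) = 357 + 131·2.8074 = 724.7694 ms.
Difference = 841.7524 − 724.7694 = 116.9830 ≈ 117.0 ms.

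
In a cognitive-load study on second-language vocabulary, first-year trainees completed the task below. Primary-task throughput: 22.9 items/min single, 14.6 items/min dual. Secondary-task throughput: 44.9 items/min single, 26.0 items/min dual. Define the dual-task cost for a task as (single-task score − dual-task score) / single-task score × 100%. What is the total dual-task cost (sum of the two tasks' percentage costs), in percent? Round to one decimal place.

Primary cost = (22.9 − 14.6) / 22.9 × 100% = 36.2445%.
Secondary cost = (44.9 − 26.0) / 44.9 × 100% = 42.0935%.
Total = 36.2445% + 42.0935% = 78.3380% ≈ 78.3%.

78.3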